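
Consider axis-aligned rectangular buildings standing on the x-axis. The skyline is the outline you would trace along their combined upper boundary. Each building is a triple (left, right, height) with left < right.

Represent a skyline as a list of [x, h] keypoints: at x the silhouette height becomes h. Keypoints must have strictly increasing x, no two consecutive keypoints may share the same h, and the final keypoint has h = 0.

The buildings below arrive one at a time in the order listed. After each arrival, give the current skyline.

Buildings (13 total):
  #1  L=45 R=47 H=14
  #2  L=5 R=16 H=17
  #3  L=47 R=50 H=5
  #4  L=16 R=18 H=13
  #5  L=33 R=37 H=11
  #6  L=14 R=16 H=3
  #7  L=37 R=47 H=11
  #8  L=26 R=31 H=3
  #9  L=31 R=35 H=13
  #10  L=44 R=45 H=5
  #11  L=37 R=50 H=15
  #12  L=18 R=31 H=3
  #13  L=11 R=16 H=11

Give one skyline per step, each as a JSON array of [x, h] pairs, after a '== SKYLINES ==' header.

== SKYLINES ==
[[45,14],[47,0]]
[[5,17],[16,0],[45,14],[47,0]]
[[5,17],[16,0],[45,14],[47,5],[50,0]]
[[5,17],[16,13],[18,0],[45,14],[47,5],[50,0]]
[[5,17],[16,13],[18,0],[33,11],[37,0],[45,14],[47,5],[50,0]]
[[5,17],[16,13],[18,0],[33,11],[37,0],[45,14],[47,5],[50,0]]
[[5,17],[16,13],[18,0],[33,11],[45,14],[47,5],[50,0]]
[[5,17],[16,13],[18,0],[26,3],[31,0],[33,11],[45,14],[47,5],[50,0]]
[[5,17],[16,13],[18,0],[26,3],[31,13],[35,11],[45,14],[47,5],[50,0]]
[[5,17],[16,13],[18,0],[26,3],[31,13],[35,11],[45,14],[47,5],[50,0]]
[[5,17],[16,13],[18,0],[26,3],[31,13],[35,11],[37,15],[50,0]]
[[5,17],[16,13],[18,3],[31,13],[35,11],[37,15],[50,0]]
[[5,17],[16,13],[18,3],[31,13],[35,11],[37,15],[50,0]]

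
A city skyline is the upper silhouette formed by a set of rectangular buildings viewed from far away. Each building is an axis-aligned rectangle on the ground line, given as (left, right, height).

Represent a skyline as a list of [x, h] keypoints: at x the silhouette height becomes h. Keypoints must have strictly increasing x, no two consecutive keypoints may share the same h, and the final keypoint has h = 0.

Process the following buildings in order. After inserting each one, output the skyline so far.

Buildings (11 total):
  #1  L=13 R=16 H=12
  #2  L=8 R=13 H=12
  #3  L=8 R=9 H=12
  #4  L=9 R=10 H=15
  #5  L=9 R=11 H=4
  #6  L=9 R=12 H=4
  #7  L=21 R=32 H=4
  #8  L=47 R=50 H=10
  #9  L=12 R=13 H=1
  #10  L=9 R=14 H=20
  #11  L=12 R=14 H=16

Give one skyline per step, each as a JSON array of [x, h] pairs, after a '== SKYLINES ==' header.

== SKYLINES ==
[[13,12],[16,0]]
[[8,12],[16,0]]
[[8,12],[16,0]]
[[8,12],[9,15],[10,12],[16,0]]
[[8,12],[9,15],[10,12],[16,0]]
[[8,12],[9,15],[10,12],[16,0]]
[[8,12],[9,15],[10,12],[16,0],[21,4],[32,0]]
[[8,12],[9,15],[10,12],[16,0],[21,4],[32,0],[47,10],[50,0]]
[[8,12],[9,15],[10,12],[16,0],[21,4],[32,0],[47,10],[50,0]]
[[8,12],[9,20],[14,12],[16,0],[21,4],[32,0],[47,10],[50,0]]
[[8,12],[9,20],[14,12],[16,0],[21,4],[32,0],[47,10],[50,0]]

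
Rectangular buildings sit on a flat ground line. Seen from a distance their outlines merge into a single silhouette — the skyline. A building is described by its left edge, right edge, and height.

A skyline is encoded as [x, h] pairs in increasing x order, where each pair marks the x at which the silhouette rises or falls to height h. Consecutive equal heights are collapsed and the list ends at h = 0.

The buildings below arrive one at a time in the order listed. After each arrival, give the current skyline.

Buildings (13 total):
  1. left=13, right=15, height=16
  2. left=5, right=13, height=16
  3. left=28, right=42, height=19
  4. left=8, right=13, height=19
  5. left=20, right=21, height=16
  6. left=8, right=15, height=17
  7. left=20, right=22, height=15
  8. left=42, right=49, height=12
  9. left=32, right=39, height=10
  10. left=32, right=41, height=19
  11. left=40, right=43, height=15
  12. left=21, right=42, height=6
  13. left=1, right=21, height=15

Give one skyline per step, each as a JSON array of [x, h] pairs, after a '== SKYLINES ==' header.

== SKYLINES ==
[[13,16],[15,0]]
[[5,16],[15,0]]
[[5,16],[15,0],[28,19],[42,0]]
[[5,16],[8,19],[13,16],[15,0],[28,19],[42,0]]
[[5,16],[8,19],[13,16],[15,0],[20,16],[21,0],[28,19],[42,0]]
[[5,16],[8,19],[13,17],[15,0],[20,16],[21,0],[28,19],[42,0]]
[[5,16],[8,19],[13,17],[15,0],[20,16],[21,15],[22,0],[28,19],[42,0]]
[[5,16],[8,19],[13,17],[15,0],[20,16],[21,15],[22,0],[28,19],[42,12],[49,0]]
[[5,16],[8,19],[13,17],[15,0],[20,16],[21,15],[22,0],[28,19],[42,12],[49,0]]
[[5,16],[8,19],[13,17],[15,0],[20,16],[21,15],[22,0],[28,19],[42,12],[49,0]]
[[5,16],[8,19],[13,17],[15,0],[20,16],[21,15],[22,0],[28,19],[42,15],[43,12],[49,0]]
[[5,16],[8,19],[13,17],[15,0],[20,16],[21,15],[22,6],[28,19],[42,15],[43,12],[49,0]]
[[1,15],[5,16],[8,19],[13,17],[15,15],[20,16],[21,15],[22,6],[28,19],[42,15],[43,12],[49,0]]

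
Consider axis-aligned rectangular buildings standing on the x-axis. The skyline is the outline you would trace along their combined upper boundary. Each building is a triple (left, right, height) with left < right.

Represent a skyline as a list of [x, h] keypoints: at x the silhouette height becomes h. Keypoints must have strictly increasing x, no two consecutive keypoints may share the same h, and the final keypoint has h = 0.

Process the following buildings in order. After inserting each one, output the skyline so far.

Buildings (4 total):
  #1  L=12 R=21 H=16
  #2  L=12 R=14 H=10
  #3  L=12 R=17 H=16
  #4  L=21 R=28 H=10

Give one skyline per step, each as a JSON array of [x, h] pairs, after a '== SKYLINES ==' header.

== SKYLINES ==
[[12,16],[21,0]]
[[12,16],[21,0]]
[[12,16],[21,0]]
[[12,16],[21,10],[28,0]]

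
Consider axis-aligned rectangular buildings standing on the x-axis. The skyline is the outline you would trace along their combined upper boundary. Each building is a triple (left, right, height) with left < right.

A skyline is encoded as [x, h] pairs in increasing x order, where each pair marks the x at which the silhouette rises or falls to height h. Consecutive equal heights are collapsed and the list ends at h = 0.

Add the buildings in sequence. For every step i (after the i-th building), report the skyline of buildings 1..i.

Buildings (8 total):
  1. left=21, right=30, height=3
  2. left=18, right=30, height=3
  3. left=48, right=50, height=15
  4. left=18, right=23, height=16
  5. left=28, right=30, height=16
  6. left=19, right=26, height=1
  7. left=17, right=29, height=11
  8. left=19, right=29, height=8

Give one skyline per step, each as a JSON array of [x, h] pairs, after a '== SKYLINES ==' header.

== SKYLINES ==
[[21,3],[30,0]]
[[18,3],[30,0]]
[[18,3],[30,0],[48,15],[50,0]]
[[18,16],[23,3],[30,0],[48,15],[50,0]]
[[18,16],[23,3],[28,16],[30,0],[48,15],[50,0]]
[[18,16],[23,3],[28,16],[30,0],[48,15],[50,0]]
[[17,11],[18,16],[23,11],[28,16],[30,0],[48,15],[50,0]]
[[17,11],[18,16],[23,11],[28,16],[30,0],[48,15],[50,0]]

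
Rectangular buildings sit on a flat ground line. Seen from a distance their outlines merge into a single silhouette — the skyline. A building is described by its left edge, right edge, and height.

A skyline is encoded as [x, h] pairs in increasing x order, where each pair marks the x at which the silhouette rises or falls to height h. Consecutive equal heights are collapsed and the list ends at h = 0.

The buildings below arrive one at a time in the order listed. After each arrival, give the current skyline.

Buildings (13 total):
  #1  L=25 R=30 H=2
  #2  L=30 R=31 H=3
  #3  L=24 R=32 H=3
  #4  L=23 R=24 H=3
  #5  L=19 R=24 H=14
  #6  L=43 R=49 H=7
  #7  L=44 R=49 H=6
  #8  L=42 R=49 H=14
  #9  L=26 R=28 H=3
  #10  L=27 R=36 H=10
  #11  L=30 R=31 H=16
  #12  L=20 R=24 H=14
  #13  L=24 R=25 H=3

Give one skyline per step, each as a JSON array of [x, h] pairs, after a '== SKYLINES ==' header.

== SKYLINES ==
[[25,2],[30,0]]
[[25,2],[30,3],[31,0]]
[[24,3],[32,0]]
[[23,3],[32,0]]
[[19,14],[24,3],[32,0]]
[[19,14],[24,3],[32,0],[43,7],[49,0]]
[[19,14],[24,3],[32,0],[43,7],[49,0]]
[[19,14],[24,3],[32,0],[42,14],[49,0]]
[[19,14],[24,3],[32,0],[42,14],[49,0]]
[[19,14],[24,3],[27,10],[36,0],[42,14],[49,0]]
[[19,14],[24,3],[27,10],[30,16],[31,10],[36,0],[42,14],[49,0]]
[[19,14],[24,3],[27,10],[30,16],[31,10],[36,0],[42,14],[49,0]]
[[19,14],[24,3],[27,10],[30,16],[31,10],[36,0],[42,14],[49,0]]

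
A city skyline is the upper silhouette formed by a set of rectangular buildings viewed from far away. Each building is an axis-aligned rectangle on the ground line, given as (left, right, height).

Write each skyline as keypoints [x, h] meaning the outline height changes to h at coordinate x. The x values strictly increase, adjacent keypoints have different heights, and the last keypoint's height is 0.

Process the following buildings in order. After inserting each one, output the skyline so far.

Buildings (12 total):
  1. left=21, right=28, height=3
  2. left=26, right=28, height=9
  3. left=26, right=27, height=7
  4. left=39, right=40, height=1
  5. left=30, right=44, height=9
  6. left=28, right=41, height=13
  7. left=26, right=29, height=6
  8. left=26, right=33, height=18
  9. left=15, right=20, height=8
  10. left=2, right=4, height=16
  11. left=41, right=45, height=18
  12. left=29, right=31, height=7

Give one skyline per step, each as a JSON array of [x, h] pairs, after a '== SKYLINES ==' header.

== SKYLINES ==
[[21,3],[28,0]]
[[21,3],[26,9],[28,0]]
[[21,3],[26,9],[28,0]]
[[21,3],[26,9],[28,0],[39,1],[40,0]]
[[21,3],[26,9],[28,0],[30,9],[44,0]]
[[21,3],[26,9],[28,13],[41,9],[44,0]]
[[21,3],[26,9],[28,13],[41,9],[44,0]]
[[21,3],[26,18],[33,13],[41,9],[44,0]]
[[15,8],[20,0],[21,3],[26,18],[33,13],[41,9],[44,0]]
[[2,16],[4,0],[15,8],[20,0],[21,3],[26,18],[33,13],[41,9],[44,0]]
[[2,16],[4,0],[15,8],[20,0],[21,3],[26,18],[33,13],[41,18],[45,0]]
[[2,16],[4,0],[15,8],[20,0],[21,3],[26,18],[33,13],[41,18],[45,0]]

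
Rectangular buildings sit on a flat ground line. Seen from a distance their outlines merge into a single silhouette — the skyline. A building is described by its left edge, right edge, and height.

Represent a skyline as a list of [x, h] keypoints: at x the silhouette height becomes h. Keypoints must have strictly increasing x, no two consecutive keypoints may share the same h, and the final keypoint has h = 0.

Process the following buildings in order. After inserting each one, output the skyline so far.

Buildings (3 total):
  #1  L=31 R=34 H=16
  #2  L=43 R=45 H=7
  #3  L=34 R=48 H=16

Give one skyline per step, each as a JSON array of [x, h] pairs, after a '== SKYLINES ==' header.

== SKYLINES ==
[[31,16],[34,0]]
[[31,16],[34,0],[43,7],[45,0]]
[[31,16],[48,0]]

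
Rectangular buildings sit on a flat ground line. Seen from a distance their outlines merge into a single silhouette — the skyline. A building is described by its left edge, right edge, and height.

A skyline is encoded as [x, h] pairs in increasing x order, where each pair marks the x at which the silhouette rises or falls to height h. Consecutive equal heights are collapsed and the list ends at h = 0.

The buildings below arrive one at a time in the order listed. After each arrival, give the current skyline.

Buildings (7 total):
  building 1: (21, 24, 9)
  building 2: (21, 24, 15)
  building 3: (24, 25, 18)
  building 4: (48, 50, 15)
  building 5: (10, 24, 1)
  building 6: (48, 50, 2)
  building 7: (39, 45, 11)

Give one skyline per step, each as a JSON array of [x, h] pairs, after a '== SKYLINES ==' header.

== SKYLINES ==
[[21,9],[24,0]]
[[21,15],[24,0]]
[[21,15],[24,18],[25,0]]
[[21,15],[24,18],[25,0],[48,15],[50,0]]
[[10,1],[21,15],[24,18],[25,0],[48,15],[50,0]]
[[10,1],[21,15],[24,18],[25,0],[48,15],[50,0]]
[[10,1],[21,15],[24,18],[25,0],[39,11],[45,0],[48,15],[50,0]]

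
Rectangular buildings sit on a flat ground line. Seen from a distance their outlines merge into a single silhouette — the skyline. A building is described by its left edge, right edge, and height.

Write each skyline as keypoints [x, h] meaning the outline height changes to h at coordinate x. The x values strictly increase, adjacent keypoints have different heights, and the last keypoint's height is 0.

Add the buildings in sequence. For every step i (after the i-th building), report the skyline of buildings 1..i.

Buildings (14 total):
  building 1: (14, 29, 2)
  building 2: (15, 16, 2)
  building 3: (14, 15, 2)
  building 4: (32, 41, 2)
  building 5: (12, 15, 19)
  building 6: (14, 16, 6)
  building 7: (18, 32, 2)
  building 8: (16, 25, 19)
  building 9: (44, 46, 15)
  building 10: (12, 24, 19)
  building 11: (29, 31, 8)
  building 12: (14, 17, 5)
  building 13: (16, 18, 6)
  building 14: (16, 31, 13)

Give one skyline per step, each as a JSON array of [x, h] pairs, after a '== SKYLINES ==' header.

== SKYLINES ==
[[14,2],[29,0]]
[[14,2],[29,0]]
[[14,2],[29,0]]
[[14,2],[29,0],[32,2],[41,0]]
[[12,19],[15,2],[29,0],[32,2],[41,0]]
[[12,19],[15,6],[16,2],[29,0],[32,2],[41,0]]
[[12,19],[15,6],[16,2],[41,0]]
[[12,19],[15,6],[16,19],[25,2],[41,0]]
[[12,19],[15,6],[16,19],[25,2],[41,0],[44,15],[46,0]]
[[12,19],[25,2],[41,0],[44,15],[46,0]]
[[12,19],[25,2],[29,8],[31,2],[41,0],[44,15],[46,0]]
[[12,19],[25,2],[29,8],[31,2],[41,0],[44,15],[46,0]]
[[12,19],[25,2],[29,8],[31,2],[41,0],[44,15],[46,0]]
[[12,19],[25,13],[31,2],[41,0],[44,15],[46,0]]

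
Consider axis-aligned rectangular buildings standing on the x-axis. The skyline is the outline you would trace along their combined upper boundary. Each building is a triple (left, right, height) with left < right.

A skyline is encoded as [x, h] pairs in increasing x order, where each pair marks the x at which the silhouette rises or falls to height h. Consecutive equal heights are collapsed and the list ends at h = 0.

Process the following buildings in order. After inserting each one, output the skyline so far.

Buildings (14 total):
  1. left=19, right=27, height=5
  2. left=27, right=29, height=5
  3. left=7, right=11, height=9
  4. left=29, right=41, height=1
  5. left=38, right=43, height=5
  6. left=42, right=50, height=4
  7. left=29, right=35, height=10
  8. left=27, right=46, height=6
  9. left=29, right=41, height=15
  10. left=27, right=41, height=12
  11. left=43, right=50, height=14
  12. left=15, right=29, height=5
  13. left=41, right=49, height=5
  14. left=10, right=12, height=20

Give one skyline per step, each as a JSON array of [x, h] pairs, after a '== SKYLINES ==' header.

== SKYLINES ==
[[19,5],[27,0]]
[[19,5],[29,0]]
[[7,9],[11,0],[19,5],[29,0]]
[[7,9],[11,0],[19,5],[29,1],[41,0]]
[[7,9],[11,0],[19,5],[29,1],[38,5],[43,0]]
[[7,9],[11,0],[19,5],[29,1],[38,5],[43,4],[50,0]]
[[7,9],[11,0],[19,5],[29,10],[35,1],[38,5],[43,4],[50,0]]
[[7,9],[11,0],[19,5],[27,6],[29,10],[35,6],[46,4],[50,0]]
[[7,9],[11,0],[19,5],[27,6],[29,15],[41,6],[46,4],[50,0]]
[[7,9],[11,0],[19,5],[27,12],[29,15],[41,6],[46,4],[50,0]]
[[7,9],[11,0],[19,5],[27,12],[29,15],[41,6],[43,14],[50,0]]
[[7,9],[11,0],[15,5],[27,12],[29,15],[41,6],[43,14],[50,0]]
[[7,9],[11,0],[15,5],[27,12],[29,15],[41,6],[43,14],[50,0]]
[[7,9],[10,20],[12,0],[15,5],[27,12],[29,15],[41,6],[43,14],[50,0]]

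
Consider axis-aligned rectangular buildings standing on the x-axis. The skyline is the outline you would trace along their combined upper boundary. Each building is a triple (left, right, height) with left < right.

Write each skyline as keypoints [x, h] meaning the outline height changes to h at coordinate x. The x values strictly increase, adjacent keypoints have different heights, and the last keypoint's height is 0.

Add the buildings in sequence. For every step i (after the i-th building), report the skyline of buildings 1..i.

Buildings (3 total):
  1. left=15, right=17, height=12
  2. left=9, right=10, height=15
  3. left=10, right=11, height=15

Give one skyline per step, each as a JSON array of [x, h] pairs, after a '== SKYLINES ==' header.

== SKYLINES ==
[[15,12],[17,0]]
[[9,15],[10,0],[15,12],[17,0]]
[[9,15],[11,0],[15,12],[17,0]]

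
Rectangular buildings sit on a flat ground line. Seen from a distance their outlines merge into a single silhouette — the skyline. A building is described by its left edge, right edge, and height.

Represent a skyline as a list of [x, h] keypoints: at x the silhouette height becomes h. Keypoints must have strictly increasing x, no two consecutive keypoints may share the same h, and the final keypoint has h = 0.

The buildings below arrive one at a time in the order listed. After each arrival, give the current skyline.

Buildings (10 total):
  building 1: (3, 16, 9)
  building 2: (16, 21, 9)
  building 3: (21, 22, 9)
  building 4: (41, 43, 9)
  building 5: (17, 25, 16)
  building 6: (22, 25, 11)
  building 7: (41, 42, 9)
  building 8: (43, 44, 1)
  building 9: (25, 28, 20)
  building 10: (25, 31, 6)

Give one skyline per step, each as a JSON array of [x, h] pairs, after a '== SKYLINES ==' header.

== SKYLINES ==
[[3,9],[16,0]]
[[3,9],[21,0]]
[[3,9],[22,0]]
[[3,9],[22,0],[41,9],[43,0]]
[[3,9],[17,16],[25,0],[41,9],[43,0]]
[[3,9],[17,16],[25,0],[41,9],[43,0]]
[[3,9],[17,16],[25,0],[41,9],[43,0]]
[[3,9],[17,16],[25,0],[41,9],[43,1],[44,0]]
[[3,9],[17,16],[25,20],[28,0],[41,9],[43,1],[44,0]]
[[3,9],[17,16],[25,20],[28,6],[31,0],[41,9],[43,1],[44,0]]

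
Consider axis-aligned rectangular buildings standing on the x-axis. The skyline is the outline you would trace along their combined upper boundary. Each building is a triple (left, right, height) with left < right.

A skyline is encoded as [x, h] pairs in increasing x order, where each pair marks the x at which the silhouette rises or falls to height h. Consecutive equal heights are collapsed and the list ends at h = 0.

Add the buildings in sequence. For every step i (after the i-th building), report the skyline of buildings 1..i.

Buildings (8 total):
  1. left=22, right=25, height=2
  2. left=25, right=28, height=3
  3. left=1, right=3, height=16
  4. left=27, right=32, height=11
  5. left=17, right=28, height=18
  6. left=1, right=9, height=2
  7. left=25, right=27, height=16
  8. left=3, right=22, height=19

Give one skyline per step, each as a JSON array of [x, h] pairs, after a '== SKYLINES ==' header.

== SKYLINES ==
[[22,2],[25,0]]
[[22,2],[25,3],[28,0]]
[[1,16],[3,0],[22,2],[25,3],[28,0]]
[[1,16],[3,0],[22,2],[25,3],[27,11],[32,0]]
[[1,16],[3,0],[17,18],[28,11],[32,0]]
[[1,16],[3,2],[9,0],[17,18],[28,11],[32,0]]
[[1,16],[3,2],[9,0],[17,18],[28,11],[32,0]]
[[1,16],[3,19],[22,18],[28,11],[32,0]]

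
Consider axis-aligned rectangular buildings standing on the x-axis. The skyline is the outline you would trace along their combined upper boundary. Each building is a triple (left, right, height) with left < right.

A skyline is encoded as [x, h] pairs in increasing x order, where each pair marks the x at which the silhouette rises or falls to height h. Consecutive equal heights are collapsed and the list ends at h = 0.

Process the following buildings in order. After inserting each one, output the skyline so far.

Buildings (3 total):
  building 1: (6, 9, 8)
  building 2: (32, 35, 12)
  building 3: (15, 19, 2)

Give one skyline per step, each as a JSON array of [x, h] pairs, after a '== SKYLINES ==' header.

== SKYLINES ==
[[6,8],[9,0]]
[[6,8],[9,0],[32,12],[35,0]]
[[6,8],[9,0],[15,2],[19,0],[32,12],[35,0]]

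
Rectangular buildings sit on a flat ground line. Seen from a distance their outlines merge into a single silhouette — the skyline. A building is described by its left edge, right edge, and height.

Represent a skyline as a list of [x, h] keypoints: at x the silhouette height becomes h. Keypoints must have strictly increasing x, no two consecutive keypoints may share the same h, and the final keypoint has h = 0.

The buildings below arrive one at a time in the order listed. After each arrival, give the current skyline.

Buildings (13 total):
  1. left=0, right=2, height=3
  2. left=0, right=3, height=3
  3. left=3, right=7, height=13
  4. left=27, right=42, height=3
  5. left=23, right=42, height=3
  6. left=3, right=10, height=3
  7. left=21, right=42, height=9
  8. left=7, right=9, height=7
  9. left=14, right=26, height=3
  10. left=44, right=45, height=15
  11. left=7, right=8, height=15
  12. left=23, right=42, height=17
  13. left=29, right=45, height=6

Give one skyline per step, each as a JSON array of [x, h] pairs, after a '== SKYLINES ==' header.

== SKYLINES ==
[[0,3],[2,0]]
[[0,3],[3,0]]
[[0,3],[3,13],[7,0]]
[[0,3],[3,13],[7,0],[27,3],[42,0]]
[[0,3],[3,13],[7,0],[23,3],[42,0]]
[[0,3],[3,13],[7,3],[10,0],[23,3],[42,0]]
[[0,3],[3,13],[7,3],[10,0],[21,9],[42,0]]
[[0,3],[3,13],[7,7],[9,3],[10,0],[21,9],[42,0]]
[[0,3],[3,13],[7,7],[9,3],[10,0],[14,3],[21,9],[42,0]]
[[0,3],[3,13],[7,7],[9,3],[10,0],[14,3],[21,9],[42,0],[44,15],[45,0]]
[[0,3],[3,13],[7,15],[8,7],[9,3],[10,0],[14,3],[21,9],[42,0],[44,15],[45,0]]
[[0,3],[3,13],[7,15],[8,7],[9,3],[10,0],[14,3],[21,9],[23,17],[42,0],[44,15],[45,0]]
[[0,3],[3,13],[7,15],[8,7],[9,3],[10,0],[14,3],[21,9],[23,17],[42,6],[44,15],[45,0]]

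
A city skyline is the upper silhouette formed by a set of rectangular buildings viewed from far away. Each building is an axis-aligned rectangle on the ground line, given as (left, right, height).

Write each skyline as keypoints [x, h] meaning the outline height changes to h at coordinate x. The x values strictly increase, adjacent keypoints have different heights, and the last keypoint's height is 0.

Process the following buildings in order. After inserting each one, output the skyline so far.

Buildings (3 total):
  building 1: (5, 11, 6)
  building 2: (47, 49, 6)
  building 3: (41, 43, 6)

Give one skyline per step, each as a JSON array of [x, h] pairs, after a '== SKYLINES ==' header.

== SKYLINES ==
[[5,6],[11,0]]
[[5,6],[11,0],[47,6],[49,0]]
[[5,6],[11,0],[41,6],[43,0],[47,6],[49,0]]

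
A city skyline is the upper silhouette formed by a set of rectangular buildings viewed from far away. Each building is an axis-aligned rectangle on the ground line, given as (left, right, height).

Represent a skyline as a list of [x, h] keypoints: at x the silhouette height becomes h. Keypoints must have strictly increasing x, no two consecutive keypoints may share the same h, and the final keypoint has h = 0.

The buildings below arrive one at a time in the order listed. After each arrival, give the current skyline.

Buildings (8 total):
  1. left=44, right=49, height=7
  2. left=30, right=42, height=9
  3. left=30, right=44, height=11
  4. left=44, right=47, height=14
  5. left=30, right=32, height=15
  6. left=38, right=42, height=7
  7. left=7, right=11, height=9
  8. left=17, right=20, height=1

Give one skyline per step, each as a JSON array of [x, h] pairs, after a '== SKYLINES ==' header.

== SKYLINES ==
[[44,7],[49,0]]
[[30,9],[42,0],[44,7],[49,0]]
[[30,11],[44,7],[49,0]]
[[30,11],[44,14],[47,7],[49,0]]
[[30,15],[32,11],[44,14],[47,7],[49,0]]
[[30,15],[32,11],[44,14],[47,7],[49,0]]
[[7,9],[11,0],[30,15],[32,11],[44,14],[47,7],[49,0]]
[[7,9],[11,0],[17,1],[20,0],[30,15],[32,11],[44,14],[47,7],[49,0]]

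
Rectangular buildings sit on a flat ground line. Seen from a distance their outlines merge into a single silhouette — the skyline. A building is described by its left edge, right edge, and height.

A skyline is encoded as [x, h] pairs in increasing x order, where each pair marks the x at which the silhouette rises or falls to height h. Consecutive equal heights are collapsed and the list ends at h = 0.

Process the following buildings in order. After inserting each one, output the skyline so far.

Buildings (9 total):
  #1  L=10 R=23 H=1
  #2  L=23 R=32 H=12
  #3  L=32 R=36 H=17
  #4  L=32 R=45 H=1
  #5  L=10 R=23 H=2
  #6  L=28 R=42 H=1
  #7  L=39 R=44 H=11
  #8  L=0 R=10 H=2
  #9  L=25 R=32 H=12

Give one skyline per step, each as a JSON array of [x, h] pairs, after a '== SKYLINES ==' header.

== SKYLINES ==
[[10,1],[23,0]]
[[10,1],[23,12],[32,0]]
[[10,1],[23,12],[32,17],[36,0]]
[[10,1],[23,12],[32,17],[36,1],[45,0]]
[[10,2],[23,12],[32,17],[36,1],[45,0]]
[[10,2],[23,12],[32,17],[36,1],[45,0]]
[[10,2],[23,12],[32,17],[36,1],[39,11],[44,1],[45,0]]
[[0,2],[23,12],[32,17],[36,1],[39,11],[44,1],[45,0]]
[[0,2],[23,12],[32,17],[36,1],[39,11],[44,1],[45,0]]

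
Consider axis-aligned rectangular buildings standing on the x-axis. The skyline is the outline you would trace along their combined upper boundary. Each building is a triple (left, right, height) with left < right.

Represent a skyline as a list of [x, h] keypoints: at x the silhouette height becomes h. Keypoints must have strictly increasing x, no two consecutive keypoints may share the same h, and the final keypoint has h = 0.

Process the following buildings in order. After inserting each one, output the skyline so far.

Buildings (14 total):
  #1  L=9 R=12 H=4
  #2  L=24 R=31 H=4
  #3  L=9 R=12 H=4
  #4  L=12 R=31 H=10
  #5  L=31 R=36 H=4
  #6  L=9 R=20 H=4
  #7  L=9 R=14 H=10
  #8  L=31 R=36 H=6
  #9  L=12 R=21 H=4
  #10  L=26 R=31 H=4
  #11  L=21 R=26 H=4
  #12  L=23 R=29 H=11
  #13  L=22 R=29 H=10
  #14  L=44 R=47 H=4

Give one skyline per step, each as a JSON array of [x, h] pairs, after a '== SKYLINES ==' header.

== SKYLINES ==
[[9,4],[12,0]]
[[9,4],[12,0],[24,4],[31,0]]
[[9,4],[12,0],[24,4],[31,0]]
[[9,4],[12,10],[31,0]]
[[9,4],[12,10],[31,4],[36,0]]
[[9,4],[12,10],[31,4],[36,0]]
[[9,10],[31,4],[36,0]]
[[9,10],[31,6],[36,0]]
[[9,10],[31,6],[36,0]]
[[9,10],[31,6],[36,0]]
[[9,10],[31,6],[36,0]]
[[9,10],[23,11],[29,10],[31,6],[36,0]]
[[9,10],[23,11],[29,10],[31,6],[36,0]]
[[9,10],[23,11],[29,10],[31,6],[36,0],[44,4],[47,0]]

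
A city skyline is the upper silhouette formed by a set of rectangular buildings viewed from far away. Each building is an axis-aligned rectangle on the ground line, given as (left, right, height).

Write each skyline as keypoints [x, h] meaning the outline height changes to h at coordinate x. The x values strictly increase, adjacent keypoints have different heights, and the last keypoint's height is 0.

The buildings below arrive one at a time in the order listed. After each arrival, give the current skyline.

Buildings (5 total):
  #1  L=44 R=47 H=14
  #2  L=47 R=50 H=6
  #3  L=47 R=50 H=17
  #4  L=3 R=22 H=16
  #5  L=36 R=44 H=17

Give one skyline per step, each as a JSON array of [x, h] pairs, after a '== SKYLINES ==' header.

== SKYLINES ==
[[44,14],[47,0]]
[[44,14],[47,6],[50,0]]
[[44,14],[47,17],[50,0]]
[[3,16],[22,0],[44,14],[47,17],[50,0]]
[[3,16],[22,0],[36,17],[44,14],[47,17],[50,0]]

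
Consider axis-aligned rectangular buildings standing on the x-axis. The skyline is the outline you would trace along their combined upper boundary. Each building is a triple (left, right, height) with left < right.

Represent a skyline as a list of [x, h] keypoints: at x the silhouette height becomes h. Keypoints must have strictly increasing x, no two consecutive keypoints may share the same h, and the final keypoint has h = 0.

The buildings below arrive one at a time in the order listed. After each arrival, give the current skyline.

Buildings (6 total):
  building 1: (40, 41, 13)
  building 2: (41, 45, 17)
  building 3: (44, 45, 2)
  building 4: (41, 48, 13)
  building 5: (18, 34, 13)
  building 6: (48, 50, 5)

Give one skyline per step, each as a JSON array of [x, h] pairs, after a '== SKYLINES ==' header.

== SKYLINES ==
[[40,13],[41,0]]
[[40,13],[41,17],[45,0]]
[[40,13],[41,17],[45,0]]
[[40,13],[41,17],[45,13],[48,0]]
[[18,13],[34,0],[40,13],[41,17],[45,13],[48,0]]
[[18,13],[34,0],[40,13],[41,17],[45,13],[48,5],[50,0]]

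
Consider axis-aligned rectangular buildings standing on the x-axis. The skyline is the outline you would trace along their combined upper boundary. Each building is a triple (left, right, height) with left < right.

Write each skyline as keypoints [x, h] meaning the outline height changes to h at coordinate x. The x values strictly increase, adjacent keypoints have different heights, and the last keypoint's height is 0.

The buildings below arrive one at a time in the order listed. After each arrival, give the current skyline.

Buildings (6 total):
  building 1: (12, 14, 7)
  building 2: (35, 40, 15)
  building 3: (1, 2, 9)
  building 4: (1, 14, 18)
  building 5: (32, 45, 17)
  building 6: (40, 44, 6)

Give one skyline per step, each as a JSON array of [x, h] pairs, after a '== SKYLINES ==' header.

== SKYLINES ==
[[12,7],[14,0]]
[[12,7],[14,0],[35,15],[40,0]]
[[1,9],[2,0],[12,7],[14,0],[35,15],[40,0]]
[[1,18],[14,0],[35,15],[40,0]]
[[1,18],[14,0],[32,17],[45,0]]
[[1,18],[14,0],[32,17],[45,0]]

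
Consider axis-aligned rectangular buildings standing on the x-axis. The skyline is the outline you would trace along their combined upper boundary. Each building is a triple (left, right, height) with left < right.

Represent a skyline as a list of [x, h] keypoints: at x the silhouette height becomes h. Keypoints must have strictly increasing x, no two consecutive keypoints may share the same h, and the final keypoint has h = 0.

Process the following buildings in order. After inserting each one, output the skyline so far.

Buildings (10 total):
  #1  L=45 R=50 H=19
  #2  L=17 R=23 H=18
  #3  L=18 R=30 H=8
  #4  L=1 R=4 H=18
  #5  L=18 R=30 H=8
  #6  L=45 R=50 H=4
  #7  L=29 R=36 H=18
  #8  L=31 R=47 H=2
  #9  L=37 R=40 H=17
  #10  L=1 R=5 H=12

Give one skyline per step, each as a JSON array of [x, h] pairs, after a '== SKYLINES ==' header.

== SKYLINES ==
[[45,19],[50,0]]
[[17,18],[23,0],[45,19],[50,0]]
[[17,18],[23,8],[30,0],[45,19],[50,0]]
[[1,18],[4,0],[17,18],[23,8],[30,0],[45,19],[50,0]]
[[1,18],[4,0],[17,18],[23,8],[30,0],[45,19],[50,0]]
[[1,18],[4,0],[17,18],[23,8],[30,0],[45,19],[50,0]]
[[1,18],[4,0],[17,18],[23,8],[29,18],[36,0],[45,19],[50,0]]
[[1,18],[4,0],[17,18],[23,8],[29,18],[36,2],[45,19],[50,0]]
[[1,18],[4,0],[17,18],[23,8],[29,18],[36,2],[37,17],[40,2],[45,19],[50,0]]
[[1,18],[4,12],[5,0],[17,18],[23,8],[29,18],[36,2],[37,17],[40,2],[45,19],[50,0]]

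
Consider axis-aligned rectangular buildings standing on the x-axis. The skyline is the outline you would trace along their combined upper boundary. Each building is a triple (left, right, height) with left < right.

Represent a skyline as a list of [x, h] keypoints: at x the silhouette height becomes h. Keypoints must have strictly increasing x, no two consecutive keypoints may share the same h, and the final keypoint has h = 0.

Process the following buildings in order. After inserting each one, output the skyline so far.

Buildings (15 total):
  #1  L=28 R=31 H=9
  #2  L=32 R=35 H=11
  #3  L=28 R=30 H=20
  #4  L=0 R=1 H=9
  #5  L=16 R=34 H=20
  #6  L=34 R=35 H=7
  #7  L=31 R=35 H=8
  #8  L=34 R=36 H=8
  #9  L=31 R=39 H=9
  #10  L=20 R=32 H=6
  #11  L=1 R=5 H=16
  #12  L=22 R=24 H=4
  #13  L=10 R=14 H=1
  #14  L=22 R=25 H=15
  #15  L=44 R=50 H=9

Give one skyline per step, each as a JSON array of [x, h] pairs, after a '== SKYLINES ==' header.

== SKYLINES ==
[[28,9],[31,0]]
[[28,9],[31,0],[32,11],[35,0]]
[[28,20],[30,9],[31,0],[32,11],[35,0]]
[[0,9],[1,0],[28,20],[30,9],[31,0],[32,11],[35,0]]
[[0,9],[1,0],[16,20],[34,11],[35,0]]
[[0,9],[1,0],[16,20],[34,11],[35,0]]
[[0,9],[1,0],[16,20],[34,11],[35,0]]
[[0,9],[1,0],[16,20],[34,11],[35,8],[36,0]]
[[0,9],[1,0],[16,20],[34,11],[35,9],[39,0]]
[[0,9],[1,0],[16,20],[34,11],[35,9],[39,0]]
[[0,9],[1,16],[5,0],[16,20],[34,11],[35,9],[39,0]]
[[0,9],[1,16],[5,0],[16,20],[34,11],[35,9],[39,0]]
[[0,9],[1,16],[5,0],[10,1],[14,0],[16,20],[34,11],[35,9],[39,0]]
[[0,9],[1,16],[5,0],[10,1],[14,0],[16,20],[34,11],[35,9],[39,0]]
[[0,9],[1,16],[5,0],[10,1],[14,0],[16,20],[34,11],[35,9],[39,0],[44,9],[50,0]]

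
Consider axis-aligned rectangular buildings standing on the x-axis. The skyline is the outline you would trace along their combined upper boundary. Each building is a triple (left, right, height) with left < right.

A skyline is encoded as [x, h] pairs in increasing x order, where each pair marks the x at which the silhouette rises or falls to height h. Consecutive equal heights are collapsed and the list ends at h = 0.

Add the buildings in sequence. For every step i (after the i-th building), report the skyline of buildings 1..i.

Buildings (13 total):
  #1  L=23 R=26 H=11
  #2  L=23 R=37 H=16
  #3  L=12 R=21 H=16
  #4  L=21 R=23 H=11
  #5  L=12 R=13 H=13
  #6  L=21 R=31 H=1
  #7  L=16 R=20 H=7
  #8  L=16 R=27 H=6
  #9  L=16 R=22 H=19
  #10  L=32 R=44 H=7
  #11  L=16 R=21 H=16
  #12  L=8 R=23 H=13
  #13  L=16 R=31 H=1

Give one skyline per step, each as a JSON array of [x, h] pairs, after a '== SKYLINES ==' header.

== SKYLINES ==
[[23,11],[26,0]]
[[23,16],[37,0]]
[[12,16],[21,0],[23,16],[37,0]]
[[12,16],[21,11],[23,16],[37,0]]
[[12,16],[21,11],[23,16],[37,0]]
[[12,16],[21,11],[23,16],[37,0]]
[[12,16],[21,11],[23,16],[37,0]]
[[12,16],[21,11],[23,16],[37,0]]
[[12,16],[16,19],[22,11],[23,16],[37,0]]
[[12,16],[16,19],[22,11],[23,16],[37,7],[44,0]]
[[12,16],[16,19],[22,11],[23,16],[37,7],[44,0]]
[[8,13],[12,16],[16,19],[22,13],[23,16],[37,7],[44,0]]
[[8,13],[12,16],[16,19],[22,13],[23,16],[37,7],[44,0]]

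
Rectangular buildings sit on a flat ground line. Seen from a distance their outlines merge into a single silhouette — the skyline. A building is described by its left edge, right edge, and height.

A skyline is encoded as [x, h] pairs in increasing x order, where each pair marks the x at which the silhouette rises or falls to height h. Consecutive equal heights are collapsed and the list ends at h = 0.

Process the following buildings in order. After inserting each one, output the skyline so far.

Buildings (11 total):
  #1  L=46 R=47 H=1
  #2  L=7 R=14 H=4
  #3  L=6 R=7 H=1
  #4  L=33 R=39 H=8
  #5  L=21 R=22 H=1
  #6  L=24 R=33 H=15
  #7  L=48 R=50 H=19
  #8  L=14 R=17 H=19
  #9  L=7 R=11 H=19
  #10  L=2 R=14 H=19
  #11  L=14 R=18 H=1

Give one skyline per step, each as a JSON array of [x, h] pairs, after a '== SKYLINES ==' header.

== SKYLINES ==
[[46,1],[47,0]]
[[7,4],[14,0],[46,1],[47,0]]
[[6,1],[7,4],[14,0],[46,1],[47,0]]
[[6,1],[7,4],[14,0],[33,8],[39,0],[46,1],[47,0]]
[[6,1],[7,4],[14,0],[21,1],[22,0],[33,8],[39,0],[46,1],[47,0]]
[[6,1],[7,4],[14,0],[21,1],[22,0],[24,15],[33,8],[39,0],[46,1],[47,0]]
[[6,1],[7,4],[14,0],[21,1],[22,0],[24,15],[33,8],[39,0],[46,1],[47,0],[48,19],[50,0]]
[[6,1],[7,4],[14,19],[17,0],[21,1],[22,0],[24,15],[33,8],[39,0],[46,1],[47,0],[48,19],[50,0]]
[[6,1],[7,19],[11,4],[14,19],[17,0],[21,1],[22,0],[24,15],[33,8],[39,0],[46,1],[47,0],[48,19],[50,0]]
[[2,19],[17,0],[21,1],[22,0],[24,15],[33,8],[39,0],[46,1],[47,0],[48,19],[50,0]]
[[2,19],[17,1],[18,0],[21,1],[22,0],[24,15],[33,8],[39,0],[46,1],[47,0],[48,19],[50,0]]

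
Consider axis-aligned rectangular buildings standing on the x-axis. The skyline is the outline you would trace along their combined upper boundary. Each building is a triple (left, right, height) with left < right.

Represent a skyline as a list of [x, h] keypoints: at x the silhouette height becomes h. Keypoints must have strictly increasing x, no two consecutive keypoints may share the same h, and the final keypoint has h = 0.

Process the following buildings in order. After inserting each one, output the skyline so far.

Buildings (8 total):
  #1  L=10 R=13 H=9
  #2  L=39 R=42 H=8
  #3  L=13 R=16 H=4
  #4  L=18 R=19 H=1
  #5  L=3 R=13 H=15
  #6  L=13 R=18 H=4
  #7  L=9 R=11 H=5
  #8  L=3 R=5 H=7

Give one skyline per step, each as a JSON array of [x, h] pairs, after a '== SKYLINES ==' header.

== SKYLINES ==
[[10,9],[13,0]]
[[10,9],[13,0],[39,8],[42,0]]
[[10,9],[13,4],[16,0],[39,8],[42,0]]
[[10,9],[13,4],[16,0],[18,1],[19,0],[39,8],[42,0]]
[[3,15],[13,4],[16,0],[18,1],[19,0],[39,8],[42,0]]
[[3,15],[13,4],[18,1],[19,0],[39,8],[42,0]]
[[3,15],[13,4],[18,1],[19,0],[39,8],[42,0]]
[[3,15],[13,4],[18,1],[19,0],[39,8],[42,0]]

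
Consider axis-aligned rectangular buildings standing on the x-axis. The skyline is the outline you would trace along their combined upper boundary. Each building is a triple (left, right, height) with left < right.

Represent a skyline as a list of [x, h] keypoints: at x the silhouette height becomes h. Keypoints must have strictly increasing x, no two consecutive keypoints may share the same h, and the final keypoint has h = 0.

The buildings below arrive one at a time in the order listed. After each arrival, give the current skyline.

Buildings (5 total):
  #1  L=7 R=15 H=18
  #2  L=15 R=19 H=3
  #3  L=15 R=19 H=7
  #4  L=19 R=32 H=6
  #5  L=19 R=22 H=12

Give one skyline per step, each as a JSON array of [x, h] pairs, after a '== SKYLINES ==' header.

== SKYLINES ==
[[7,18],[15,0]]
[[7,18],[15,3],[19,0]]
[[7,18],[15,7],[19,0]]
[[7,18],[15,7],[19,6],[32,0]]
[[7,18],[15,7],[19,12],[22,6],[32,0]]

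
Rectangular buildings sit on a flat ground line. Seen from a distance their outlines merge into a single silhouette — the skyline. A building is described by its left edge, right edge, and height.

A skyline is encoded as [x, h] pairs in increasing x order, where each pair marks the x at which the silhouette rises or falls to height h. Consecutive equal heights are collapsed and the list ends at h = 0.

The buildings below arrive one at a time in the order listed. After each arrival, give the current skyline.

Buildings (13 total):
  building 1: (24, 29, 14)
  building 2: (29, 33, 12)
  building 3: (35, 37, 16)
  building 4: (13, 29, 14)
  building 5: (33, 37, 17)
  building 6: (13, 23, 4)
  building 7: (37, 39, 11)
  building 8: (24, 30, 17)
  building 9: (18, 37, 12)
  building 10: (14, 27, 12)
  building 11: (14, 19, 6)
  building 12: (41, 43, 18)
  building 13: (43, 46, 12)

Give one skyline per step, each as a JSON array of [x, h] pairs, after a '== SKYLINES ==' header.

== SKYLINES ==
[[24,14],[29,0]]
[[24,14],[29,12],[33,0]]
[[24,14],[29,12],[33,0],[35,16],[37,0]]
[[13,14],[29,12],[33,0],[35,16],[37,0]]
[[13,14],[29,12],[33,17],[37,0]]
[[13,14],[29,12],[33,17],[37,0]]
[[13,14],[29,12],[33,17],[37,11],[39,0]]
[[13,14],[24,17],[30,12],[33,17],[37,11],[39,0]]
[[13,14],[24,17],[30,12],[33,17],[37,11],[39,0]]
[[13,14],[24,17],[30,12],[33,17],[37,11],[39,0]]
[[13,14],[24,17],[30,12],[33,17],[37,11],[39,0]]
[[13,14],[24,17],[30,12],[33,17],[37,11],[39,0],[41,18],[43,0]]
[[13,14],[24,17],[30,12],[33,17],[37,11],[39,0],[41,18],[43,12],[46,0]]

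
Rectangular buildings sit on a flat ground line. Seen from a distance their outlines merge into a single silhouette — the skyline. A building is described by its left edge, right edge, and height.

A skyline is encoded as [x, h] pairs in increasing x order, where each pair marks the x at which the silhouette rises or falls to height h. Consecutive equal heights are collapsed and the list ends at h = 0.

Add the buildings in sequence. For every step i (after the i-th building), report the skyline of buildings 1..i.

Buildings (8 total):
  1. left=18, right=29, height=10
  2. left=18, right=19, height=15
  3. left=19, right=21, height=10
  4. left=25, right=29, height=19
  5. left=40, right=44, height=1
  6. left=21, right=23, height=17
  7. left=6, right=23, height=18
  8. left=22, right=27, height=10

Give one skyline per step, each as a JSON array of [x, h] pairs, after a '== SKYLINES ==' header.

== SKYLINES ==
[[18,10],[29,0]]
[[18,15],[19,10],[29,0]]
[[18,15],[19,10],[29,0]]
[[18,15],[19,10],[25,19],[29,0]]
[[18,15],[19,10],[25,19],[29,0],[40,1],[44,0]]
[[18,15],[19,10],[21,17],[23,10],[25,19],[29,0],[40,1],[44,0]]
[[6,18],[23,10],[25,19],[29,0],[40,1],[44,0]]
[[6,18],[23,10],[25,19],[29,0],[40,1],[44,0]]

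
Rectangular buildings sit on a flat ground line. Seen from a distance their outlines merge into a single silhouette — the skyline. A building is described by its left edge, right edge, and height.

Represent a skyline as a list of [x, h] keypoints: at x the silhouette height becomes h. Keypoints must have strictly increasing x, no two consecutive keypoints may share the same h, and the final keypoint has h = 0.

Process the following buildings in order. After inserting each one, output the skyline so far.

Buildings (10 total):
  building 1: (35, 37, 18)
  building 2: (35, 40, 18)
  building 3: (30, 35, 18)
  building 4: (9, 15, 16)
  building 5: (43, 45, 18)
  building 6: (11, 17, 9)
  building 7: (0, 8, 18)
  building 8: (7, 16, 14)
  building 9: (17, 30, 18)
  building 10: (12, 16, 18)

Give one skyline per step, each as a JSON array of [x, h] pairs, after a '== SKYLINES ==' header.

== SKYLINES ==
[[35,18],[37,0]]
[[35,18],[40,0]]
[[30,18],[40,0]]
[[9,16],[15,0],[30,18],[40,0]]
[[9,16],[15,0],[30,18],[40,0],[43,18],[45,0]]
[[9,16],[15,9],[17,0],[30,18],[40,0],[43,18],[45,0]]
[[0,18],[8,0],[9,16],[15,9],[17,0],[30,18],[40,0],[43,18],[45,0]]
[[0,18],[8,14],[9,16],[15,14],[16,9],[17,0],[30,18],[40,0],[43,18],[45,0]]
[[0,18],[8,14],[9,16],[15,14],[16,9],[17,18],[40,0],[43,18],[45,0]]
[[0,18],[8,14],[9,16],[12,18],[16,9],[17,18],[40,0],[43,18],[45,0]]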